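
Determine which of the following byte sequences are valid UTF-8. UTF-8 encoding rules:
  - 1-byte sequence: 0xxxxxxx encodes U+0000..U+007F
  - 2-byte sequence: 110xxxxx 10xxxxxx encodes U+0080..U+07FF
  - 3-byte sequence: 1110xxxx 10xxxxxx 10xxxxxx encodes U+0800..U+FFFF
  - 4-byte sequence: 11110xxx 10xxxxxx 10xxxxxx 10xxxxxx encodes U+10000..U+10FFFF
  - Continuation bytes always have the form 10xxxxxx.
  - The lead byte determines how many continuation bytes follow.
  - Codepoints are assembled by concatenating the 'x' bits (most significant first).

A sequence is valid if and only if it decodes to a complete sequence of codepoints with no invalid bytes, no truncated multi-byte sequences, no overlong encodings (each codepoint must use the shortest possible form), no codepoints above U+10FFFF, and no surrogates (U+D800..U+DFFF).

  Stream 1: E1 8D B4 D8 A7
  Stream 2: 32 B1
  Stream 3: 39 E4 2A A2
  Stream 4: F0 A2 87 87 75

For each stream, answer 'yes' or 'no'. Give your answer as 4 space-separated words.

Answer: yes no no yes

Derivation:
Stream 1: decodes cleanly. VALID
Stream 2: error at byte offset 1. INVALID
Stream 3: error at byte offset 2. INVALID
Stream 4: decodes cleanly. VALID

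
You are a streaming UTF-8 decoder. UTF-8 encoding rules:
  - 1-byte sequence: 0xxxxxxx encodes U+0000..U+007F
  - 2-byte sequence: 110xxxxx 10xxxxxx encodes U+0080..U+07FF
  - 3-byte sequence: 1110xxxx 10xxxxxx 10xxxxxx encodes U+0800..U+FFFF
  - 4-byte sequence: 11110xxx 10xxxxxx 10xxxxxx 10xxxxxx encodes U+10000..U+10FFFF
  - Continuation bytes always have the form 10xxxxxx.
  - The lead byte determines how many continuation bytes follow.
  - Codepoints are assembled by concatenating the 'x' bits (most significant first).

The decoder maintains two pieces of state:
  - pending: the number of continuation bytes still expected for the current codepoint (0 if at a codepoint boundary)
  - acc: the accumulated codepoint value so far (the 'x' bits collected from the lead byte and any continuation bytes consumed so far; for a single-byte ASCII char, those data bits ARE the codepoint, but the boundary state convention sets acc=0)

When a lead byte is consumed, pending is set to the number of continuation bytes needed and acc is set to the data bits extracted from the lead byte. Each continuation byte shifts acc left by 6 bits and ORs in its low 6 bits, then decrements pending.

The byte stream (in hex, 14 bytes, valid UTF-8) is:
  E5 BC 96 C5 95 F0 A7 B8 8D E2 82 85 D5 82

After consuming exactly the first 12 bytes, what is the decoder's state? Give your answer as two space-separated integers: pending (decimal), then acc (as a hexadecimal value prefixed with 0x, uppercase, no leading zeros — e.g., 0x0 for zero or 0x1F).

Answer: 0 0x2085

Derivation:
Byte[0]=E5: 3-byte lead. pending=2, acc=0x5
Byte[1]=BC: continuation. acc=(acc<<6)|0x3C=0x17C, pending=1
Byte[2]=96: continuation. acc=(acc<<6)|0x16=0x5F16, pending=0
Byte[3]=C5: 2-byte lead. pending=1, acc=0x5
Byte[4]=95: continuation. acc=(acc<<6)|0x15=0x155, pending=0
Byte[5]=F0: 4-byte lead. pending=3, acc=0x0
Byte[6]=A7: continuation. acc=(acc<<6)|0x27=0x27, pending=2
Byte[7]=B8: continuation. acc=(acc<<6)|0x38=0x9F8, pending=1
Byte[8]=8D: continuation. acc=(acc<<6)|0x0D=0x27E0D, pending=0
Byte[9]=E2: 3-byte lead. pending=2, acc=0x2
Byte[10]=82: continuation. acc=(acc<<6)|0x02=0x82, pending=1
Byte[11]=85: continuation. acc=(acc<<6)|0x05=0x2085, pending=0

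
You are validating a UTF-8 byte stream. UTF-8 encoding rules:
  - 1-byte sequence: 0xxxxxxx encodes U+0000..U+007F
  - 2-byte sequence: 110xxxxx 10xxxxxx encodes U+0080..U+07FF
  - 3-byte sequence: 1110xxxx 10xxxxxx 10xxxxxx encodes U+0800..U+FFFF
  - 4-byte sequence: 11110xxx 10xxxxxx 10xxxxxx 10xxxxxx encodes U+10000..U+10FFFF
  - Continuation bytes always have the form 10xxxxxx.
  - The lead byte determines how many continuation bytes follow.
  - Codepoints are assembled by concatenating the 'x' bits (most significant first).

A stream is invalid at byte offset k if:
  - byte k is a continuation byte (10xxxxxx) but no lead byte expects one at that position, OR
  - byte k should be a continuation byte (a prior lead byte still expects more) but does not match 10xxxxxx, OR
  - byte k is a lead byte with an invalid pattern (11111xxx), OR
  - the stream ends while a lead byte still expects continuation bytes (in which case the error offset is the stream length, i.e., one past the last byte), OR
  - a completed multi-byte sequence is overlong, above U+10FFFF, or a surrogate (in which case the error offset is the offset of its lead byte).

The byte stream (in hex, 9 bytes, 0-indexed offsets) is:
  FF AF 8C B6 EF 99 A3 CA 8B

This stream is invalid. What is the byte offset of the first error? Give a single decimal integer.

Answer: 0

Derivation:
Byte[0]=FF: INVALID lead byte (not 0xxx/110x/1110/11110)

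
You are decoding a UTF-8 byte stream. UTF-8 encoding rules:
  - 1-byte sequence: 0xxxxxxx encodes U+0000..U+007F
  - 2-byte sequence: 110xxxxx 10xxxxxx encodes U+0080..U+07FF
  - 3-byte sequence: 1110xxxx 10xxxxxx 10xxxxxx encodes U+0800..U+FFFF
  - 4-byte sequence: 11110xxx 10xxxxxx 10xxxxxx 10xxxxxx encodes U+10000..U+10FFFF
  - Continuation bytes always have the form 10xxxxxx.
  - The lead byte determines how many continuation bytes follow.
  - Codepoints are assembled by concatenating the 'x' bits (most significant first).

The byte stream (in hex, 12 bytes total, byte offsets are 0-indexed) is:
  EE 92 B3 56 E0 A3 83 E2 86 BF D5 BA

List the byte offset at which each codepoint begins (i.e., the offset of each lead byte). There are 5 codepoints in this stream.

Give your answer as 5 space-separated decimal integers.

Byte[0]=EE: 3-byte lead, need 2 cont bytes. acc=0xE
Byte[1]=92: continuation. acc=(acc<<6)|0x12=0x392
Byte[2]=B3: continuation. acc=(acc<<6)|0x33=0xE4B3
Completed: cp=U+E4B3 (starts at byte 0)
Byte[3]=56: 1-byte ASCII. cp=U+0056
Byte[4]=E0: 3-byte lead, need 2 cont bytes. acc=0x0
Byte[5]=A3: continuation. acc=(acc<<6)|0x23=0x23
Byte[6]=83: continuation. acc=(acc<<6)|0x03=0x8C3
Completed: cp=U+08C3 (starts at byte 4)
Byte[7]=E2: 3-byte lead, need 2 cont bytes. acc=0x2
Byte[8]=86: continuation. acc=(acc<<6)|0x06=0x86
Byte[9]=BF: continuation. acc=(acc<<6)|0x3F=0x21BF
Completed: cp=U+21BF (starts at byte 7)
Byte[10]=D5: 2-byte lead, need 1 cont bytes. acc=0x15
Byte[11]=BA: continuation. acc=(acc<<6)|0x3A=0x57A
Completed: cp=U+057A (starts at byte 10)

Answer: 0 3 4 7 10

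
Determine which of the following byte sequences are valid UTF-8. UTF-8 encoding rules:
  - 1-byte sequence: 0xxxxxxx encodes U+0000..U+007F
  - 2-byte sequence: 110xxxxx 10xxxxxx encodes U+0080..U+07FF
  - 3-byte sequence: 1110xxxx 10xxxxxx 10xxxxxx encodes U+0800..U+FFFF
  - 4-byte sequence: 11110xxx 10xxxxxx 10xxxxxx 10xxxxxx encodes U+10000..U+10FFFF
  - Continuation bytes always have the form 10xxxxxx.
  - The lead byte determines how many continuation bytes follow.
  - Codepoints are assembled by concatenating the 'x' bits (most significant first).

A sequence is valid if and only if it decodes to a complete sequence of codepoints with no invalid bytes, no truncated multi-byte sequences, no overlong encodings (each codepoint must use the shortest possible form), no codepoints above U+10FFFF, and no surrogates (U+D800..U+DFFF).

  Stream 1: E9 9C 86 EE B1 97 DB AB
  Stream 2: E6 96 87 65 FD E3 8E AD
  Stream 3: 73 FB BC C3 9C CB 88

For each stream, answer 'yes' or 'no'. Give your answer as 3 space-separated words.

Stream 1: decodes cleanly. VALID
Stream 2: error at byte offset 4. INVALID
Stream 3: error at byte offset 1. INVALID

Answer: yes no no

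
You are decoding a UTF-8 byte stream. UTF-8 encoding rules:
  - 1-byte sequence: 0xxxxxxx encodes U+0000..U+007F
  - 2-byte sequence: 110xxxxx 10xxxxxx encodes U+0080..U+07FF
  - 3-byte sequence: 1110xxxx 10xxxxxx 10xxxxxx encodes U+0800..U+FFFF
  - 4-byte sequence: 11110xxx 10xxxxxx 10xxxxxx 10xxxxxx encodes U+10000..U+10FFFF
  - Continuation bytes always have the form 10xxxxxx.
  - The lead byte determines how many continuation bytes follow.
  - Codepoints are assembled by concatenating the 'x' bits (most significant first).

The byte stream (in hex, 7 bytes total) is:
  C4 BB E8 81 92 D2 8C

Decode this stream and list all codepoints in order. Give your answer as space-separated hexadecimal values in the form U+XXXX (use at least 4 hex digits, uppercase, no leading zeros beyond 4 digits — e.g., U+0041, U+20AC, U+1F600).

Byte[0]=C4: 2-byte lead, need 1 cont bytes. acc=0x4
Byte[1]=BB: continuation. acc=(acc<<6)|0x3B=0x13B
Completed: cp=U+013B (starts at byte 0)
Byte[2]=E8: 3-byte lead, need 2 cont bytes. acc=0x8
Byte[3]=81: continuation. acc=(acc<<6)|0x01=0x201
Byte[4]=92: continuation. acc=(acc<<6)|0x12=0x8052
Completed: cp=U+8052 (starts at byte 2)
Byte[5]=D2: 2-byte lead, need 1 cont bytes. acc=0x12
Byte[6]=8C: continuation. acc=(acc<<6)|0x0C=0x48C
Completed: cp=U+048C (starts at byte 5)

Answer: U+013B U+8052 U+048C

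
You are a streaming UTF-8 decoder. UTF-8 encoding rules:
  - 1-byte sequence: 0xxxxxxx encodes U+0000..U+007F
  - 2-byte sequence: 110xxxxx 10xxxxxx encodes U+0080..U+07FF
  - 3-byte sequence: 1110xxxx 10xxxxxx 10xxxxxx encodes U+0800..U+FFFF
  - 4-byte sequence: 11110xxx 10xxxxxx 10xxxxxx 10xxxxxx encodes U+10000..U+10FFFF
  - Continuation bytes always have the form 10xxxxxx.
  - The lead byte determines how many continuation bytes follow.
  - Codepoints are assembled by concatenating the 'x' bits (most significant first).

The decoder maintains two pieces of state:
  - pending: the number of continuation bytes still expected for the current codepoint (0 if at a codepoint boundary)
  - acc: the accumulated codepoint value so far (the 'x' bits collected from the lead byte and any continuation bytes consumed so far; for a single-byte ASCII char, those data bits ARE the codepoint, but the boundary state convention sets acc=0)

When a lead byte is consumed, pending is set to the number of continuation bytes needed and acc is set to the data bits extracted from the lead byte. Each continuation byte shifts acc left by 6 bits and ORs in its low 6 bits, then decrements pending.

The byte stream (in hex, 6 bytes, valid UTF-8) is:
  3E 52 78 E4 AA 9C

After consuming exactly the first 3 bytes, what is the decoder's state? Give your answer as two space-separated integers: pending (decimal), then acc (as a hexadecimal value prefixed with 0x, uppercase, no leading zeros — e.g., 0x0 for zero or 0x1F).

Answer: 0 0x0

Derivation:
Byte[0]=3E: 1-byte. pending=0, acc=0x0
Byte[1]=52: 1-byte. pending=0, acc=0x0
Byte[2]=78: 1-byte. pending=0, acc=0x0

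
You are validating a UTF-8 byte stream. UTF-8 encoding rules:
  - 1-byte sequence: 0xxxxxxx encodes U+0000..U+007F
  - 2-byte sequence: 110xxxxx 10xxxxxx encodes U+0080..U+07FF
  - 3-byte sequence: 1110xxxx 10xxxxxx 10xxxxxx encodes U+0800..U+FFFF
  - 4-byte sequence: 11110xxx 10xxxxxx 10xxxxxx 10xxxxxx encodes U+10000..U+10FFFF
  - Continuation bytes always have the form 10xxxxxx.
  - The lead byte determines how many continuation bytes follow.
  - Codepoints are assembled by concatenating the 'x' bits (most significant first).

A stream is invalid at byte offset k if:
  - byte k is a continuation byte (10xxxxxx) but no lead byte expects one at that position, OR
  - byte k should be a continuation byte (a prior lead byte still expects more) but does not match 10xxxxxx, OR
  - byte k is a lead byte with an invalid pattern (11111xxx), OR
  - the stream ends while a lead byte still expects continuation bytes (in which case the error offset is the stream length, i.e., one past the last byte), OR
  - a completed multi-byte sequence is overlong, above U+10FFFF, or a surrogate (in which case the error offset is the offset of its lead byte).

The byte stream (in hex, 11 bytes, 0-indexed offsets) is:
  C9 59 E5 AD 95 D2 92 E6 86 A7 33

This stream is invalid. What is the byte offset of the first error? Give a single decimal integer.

Answer: 1

Derivation:
Byte[0]=C9: 2-byte lead, need 1 cont bytes. acc=0x9
Byte[1]=59: expected 10xxxxxx continuation. INVALID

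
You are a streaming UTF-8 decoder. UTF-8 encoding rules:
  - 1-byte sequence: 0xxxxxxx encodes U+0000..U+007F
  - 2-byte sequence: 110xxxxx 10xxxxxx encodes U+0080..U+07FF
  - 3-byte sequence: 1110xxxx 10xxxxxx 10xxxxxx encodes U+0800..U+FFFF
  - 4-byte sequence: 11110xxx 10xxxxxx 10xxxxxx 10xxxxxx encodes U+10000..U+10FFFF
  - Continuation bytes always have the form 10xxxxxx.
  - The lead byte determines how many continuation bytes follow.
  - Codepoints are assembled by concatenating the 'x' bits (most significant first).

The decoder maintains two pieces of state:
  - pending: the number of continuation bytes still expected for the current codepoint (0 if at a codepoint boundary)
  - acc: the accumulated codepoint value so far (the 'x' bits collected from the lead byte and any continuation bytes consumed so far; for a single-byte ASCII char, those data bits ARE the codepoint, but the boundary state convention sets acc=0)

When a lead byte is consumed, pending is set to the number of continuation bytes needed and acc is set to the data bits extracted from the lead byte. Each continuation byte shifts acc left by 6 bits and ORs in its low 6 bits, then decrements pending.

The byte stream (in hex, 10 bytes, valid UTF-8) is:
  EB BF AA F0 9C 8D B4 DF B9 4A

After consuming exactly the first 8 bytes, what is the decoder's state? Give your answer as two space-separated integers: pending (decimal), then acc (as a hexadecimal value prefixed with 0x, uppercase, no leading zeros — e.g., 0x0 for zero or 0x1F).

Byte[0]=EB: 3-byte lead. pending=2, acc=0xB
Byte[1]=BF: continuation. acc=(acc<<6)|0x3F=0x2FF, pending=1
Byte[2]=AA: continuation. acc=(acc<<6)|0x2A=0xBFEA, pending=0
Byte[3]=F0: 4-byte lead. pending=3, acc=0x0
Byte[4]=9C: continuation. acc=(acc<<6)|0x1C=0x1C, pending=2
Byte[5]=8D: continuation. acc=(acc<<6)|0x0D=0x70D, pending=1
Byte[6]=B4: continuation. acc=(acc<<6)|0x34=0x1C374, pending=0
Byte[7]=DF: 2-byte lead. pending=1, acc=0x1F

Answer: 1 0x1F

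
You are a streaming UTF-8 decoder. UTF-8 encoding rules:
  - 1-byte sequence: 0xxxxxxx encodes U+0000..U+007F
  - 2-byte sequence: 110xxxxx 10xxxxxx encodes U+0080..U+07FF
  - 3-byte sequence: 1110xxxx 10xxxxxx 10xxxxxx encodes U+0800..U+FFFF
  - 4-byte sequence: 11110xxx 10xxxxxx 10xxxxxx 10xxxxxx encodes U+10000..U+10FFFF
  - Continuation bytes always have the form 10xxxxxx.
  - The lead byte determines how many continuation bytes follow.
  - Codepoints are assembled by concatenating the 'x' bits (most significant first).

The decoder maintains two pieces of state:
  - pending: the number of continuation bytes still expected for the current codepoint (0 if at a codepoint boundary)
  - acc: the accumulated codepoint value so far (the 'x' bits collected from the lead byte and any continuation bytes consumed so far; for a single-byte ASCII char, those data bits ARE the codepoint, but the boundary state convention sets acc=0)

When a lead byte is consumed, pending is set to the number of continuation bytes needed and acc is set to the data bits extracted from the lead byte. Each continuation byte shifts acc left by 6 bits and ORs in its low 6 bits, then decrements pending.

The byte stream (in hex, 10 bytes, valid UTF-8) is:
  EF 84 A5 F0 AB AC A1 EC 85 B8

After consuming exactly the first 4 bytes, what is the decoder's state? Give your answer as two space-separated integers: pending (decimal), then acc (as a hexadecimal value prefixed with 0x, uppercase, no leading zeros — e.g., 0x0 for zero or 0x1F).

Answer: 3 0x0

Derivation:
Byte[0]=EF: 3-byte lead. pending=2, acc=0xF
Byte[1]=84: continuation. acc=(acc<<6)|0x04=0x3C4, pending=1
Byte[2]=A5: continuation. acc=(acc<<6)|0x25=0xF125, pending=0
Byte[3]=F0: 4-byte lead. pending=3, acc=0x0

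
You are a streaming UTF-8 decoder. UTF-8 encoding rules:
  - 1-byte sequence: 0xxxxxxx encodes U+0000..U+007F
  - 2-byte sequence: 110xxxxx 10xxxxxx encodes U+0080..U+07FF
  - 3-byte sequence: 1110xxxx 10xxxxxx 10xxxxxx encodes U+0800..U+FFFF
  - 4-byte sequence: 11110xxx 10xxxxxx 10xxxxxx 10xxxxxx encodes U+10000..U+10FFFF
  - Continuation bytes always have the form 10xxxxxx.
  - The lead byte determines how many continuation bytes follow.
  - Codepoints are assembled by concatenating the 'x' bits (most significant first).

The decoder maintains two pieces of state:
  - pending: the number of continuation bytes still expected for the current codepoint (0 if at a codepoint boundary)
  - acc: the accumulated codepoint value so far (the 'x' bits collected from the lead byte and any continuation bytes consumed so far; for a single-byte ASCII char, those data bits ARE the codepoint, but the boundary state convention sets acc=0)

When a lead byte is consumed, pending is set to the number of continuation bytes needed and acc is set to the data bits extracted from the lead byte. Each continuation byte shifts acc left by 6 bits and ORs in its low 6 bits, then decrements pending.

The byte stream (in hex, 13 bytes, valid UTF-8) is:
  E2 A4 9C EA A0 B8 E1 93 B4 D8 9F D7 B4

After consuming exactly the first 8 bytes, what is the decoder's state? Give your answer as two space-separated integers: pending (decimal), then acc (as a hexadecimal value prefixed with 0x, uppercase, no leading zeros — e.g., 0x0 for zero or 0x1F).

Byte[0]=E2: 3-byte lead. pending=2, acc=0x2
Byte[1]=A4: continuation. acc=(acc<<6)|0x24=0xA4, pending=1
Byte[2]=9C: continuation. acc=(acc<<6)|0x1C=0x291C, pending=0
Byte[3]=EA: 3-byte lead. pending=2, acc=0xA
Byte[4]=A0: continuation. acc=(acc<<6)|0x20=0x2A0, pending=1
Byte[5]=B8: continuation. acc=(acc<<6)|0x38=0xA838, pending=0
Byte[6]=E1: 3-byte lead. pending=2, acc=0x1
Byte[7]=93: continuation. acc=(acc<<6)|0x13=0x53, pending=1

Answer: 1 0x53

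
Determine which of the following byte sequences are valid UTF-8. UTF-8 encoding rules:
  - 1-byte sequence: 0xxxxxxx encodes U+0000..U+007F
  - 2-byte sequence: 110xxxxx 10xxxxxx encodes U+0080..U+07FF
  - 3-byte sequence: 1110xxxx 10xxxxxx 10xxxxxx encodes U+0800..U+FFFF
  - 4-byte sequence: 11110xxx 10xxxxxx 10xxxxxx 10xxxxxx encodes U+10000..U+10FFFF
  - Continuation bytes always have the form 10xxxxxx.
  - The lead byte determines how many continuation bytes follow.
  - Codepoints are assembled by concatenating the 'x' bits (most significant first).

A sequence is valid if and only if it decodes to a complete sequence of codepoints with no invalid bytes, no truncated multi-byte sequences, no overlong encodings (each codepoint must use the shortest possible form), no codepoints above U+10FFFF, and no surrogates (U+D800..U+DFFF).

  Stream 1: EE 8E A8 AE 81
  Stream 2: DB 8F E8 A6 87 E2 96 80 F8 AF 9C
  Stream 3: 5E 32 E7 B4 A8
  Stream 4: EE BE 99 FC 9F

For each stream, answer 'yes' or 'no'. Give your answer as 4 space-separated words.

Stream 1: error at byte offset 3. INVALID
Stream 2: error at byte offset 8. INVALID
Stream 3: decodes cleanly. VALID
Stream 4: error at byte offset 3. INVALID

Answer: no no yes no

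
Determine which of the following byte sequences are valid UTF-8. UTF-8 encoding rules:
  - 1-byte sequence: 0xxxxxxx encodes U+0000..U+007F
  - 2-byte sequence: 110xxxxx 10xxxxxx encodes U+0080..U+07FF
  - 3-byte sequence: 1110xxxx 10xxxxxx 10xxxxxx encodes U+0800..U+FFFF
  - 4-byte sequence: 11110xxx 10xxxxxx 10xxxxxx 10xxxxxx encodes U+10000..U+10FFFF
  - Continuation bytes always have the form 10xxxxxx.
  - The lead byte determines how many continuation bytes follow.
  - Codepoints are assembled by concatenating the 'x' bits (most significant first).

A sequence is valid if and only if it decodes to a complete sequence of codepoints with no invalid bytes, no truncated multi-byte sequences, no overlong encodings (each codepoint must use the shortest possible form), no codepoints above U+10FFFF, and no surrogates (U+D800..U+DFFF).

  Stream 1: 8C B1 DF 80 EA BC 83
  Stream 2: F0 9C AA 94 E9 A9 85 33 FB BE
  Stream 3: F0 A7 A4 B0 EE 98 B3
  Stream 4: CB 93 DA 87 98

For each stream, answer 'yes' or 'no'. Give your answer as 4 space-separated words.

Answer: no no yes no

Derivation:
Stream 1: error at byte offset 0. INVALID
Stream 2: error at byte offset 8. INVALID
Stream 3: decodes cleanly. VALID
Stream 4: error at byte offset 4. INVALID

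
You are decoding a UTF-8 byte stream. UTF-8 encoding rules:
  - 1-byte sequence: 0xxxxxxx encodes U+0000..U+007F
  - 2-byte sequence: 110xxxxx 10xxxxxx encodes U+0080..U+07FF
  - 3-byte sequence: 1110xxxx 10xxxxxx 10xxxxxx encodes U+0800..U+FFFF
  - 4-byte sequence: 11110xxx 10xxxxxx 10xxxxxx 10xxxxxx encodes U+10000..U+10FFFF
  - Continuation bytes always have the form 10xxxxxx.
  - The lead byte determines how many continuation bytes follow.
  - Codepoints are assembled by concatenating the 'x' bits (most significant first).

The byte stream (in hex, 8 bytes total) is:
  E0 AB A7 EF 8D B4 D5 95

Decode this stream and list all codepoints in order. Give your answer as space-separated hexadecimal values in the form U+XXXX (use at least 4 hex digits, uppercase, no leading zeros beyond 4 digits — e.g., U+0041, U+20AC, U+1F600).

Byte[0]=E0: 3-byte lead, need 2 cont bytes. acc=0x0
Byte[1]=AB: continuation. acc=(acc<<6)|0x2B=0x2B
Byte[2]=A7: continuation. acc=(acc<<6)|0x27=0xAE7
Completed: cp=U+0AE7 (starts at byte 0)
Byte[3]=EF: 3-byte lead, need 2 cont bytes. acc=0xF
Byte[4]=8D: continuation. acc=(acc<<6)|0x0D=0x3CD
Byte[5]=B4: continuation. acc=(acc<<6)|0x34=0xF374
Completed: cp=U+F374 (starts at byte 3)
Byte[6]=D5: 2-byte lead, need 1 cont bytes. acc=0x15
Byte[7]=95: continuation. acc=(acc<<6)|0x15=0x555
Completed: cp=U+0555 (starts at byte 6)

Answer: U+0AE7 U+F374 U+0555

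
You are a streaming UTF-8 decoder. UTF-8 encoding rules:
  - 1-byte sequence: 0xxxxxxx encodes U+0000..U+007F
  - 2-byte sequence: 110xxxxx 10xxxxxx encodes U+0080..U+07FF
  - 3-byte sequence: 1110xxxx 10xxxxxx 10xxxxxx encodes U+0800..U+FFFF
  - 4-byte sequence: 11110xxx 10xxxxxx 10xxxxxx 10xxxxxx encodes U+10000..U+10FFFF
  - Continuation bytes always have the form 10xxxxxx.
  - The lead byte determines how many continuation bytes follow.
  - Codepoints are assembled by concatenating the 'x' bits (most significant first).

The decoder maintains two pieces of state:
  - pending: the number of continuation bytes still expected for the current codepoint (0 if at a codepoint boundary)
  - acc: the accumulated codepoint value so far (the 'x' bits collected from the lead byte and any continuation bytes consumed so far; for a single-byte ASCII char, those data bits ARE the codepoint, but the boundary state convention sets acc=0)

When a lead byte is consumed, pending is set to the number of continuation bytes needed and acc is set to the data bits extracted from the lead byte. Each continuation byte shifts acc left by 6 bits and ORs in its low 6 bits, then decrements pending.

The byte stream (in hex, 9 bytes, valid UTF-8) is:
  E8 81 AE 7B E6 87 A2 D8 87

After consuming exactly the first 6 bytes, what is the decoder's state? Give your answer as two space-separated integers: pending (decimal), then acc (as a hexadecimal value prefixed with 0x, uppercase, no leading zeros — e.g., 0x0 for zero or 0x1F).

Answer: 1 0x187

Derivation:
Byte[0]=E8: 3-byte lead. pending=2, acc=0x8
Byte[1]=81: continuation. acc=(acc<<6)|0x01=0x201, pending=1
Byte[2]=AE: continuation. acc=(acc<<6)|0x2E=0x806E, pending=0
Byte[3]=7B: 1-byte. pending=0, acc=0x0
Byte[4]=E6: 3-byte lead. pending=2, acc=0x6
Byte[5]=87: continuation. acc=(acc<<6)|0x07=0x187, pending=1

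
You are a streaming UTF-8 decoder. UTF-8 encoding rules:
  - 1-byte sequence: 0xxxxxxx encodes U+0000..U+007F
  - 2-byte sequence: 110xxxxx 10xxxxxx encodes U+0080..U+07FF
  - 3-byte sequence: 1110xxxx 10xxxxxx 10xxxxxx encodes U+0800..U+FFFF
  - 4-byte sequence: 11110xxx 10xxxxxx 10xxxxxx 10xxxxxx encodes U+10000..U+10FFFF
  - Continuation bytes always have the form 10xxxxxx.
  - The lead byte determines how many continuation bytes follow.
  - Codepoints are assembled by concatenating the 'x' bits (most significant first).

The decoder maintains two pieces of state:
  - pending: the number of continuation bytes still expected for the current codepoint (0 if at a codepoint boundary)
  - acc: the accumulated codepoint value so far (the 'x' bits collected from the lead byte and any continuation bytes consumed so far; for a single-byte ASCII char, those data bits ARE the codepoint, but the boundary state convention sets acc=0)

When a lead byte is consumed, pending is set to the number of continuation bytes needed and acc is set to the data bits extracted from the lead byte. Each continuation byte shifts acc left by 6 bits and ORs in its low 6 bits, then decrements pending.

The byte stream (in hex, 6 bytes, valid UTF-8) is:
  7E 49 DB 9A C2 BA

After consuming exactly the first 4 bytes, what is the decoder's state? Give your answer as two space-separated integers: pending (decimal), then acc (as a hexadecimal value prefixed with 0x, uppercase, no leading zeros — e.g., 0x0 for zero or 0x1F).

Answer: 0 0x6DA

Derivation:
Byte[0]=7E: 1-byte. pending=0, acc=0x0
Byte[1]=49: 1-byte. pending=0, acc=0x0
Byte[2]=DB: 2-byte lead. pending=1, acc=0x1B
Byte[3]=9A: continuation. acc=(acc<<6)|0x1A=0x6DA, pending=0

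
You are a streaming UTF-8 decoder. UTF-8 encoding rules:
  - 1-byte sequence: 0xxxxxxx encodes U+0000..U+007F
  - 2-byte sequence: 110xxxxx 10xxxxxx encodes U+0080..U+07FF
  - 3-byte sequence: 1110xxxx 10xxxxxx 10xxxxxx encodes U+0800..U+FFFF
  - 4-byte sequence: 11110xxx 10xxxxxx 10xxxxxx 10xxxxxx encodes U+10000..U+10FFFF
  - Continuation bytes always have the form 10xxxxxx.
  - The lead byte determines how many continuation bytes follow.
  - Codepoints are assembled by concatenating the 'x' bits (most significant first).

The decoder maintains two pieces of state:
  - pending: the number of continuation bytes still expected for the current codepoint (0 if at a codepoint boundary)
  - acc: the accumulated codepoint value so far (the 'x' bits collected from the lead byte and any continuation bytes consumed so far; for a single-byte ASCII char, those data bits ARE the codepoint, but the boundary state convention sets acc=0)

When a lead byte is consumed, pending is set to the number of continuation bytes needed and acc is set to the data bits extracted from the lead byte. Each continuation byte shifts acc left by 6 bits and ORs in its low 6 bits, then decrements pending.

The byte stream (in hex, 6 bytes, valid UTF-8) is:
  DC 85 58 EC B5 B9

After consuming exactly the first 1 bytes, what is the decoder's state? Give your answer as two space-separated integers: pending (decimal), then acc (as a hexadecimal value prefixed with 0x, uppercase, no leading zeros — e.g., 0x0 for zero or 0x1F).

Answer: 1 0x1C

Derivation:
Byte[0]=DC: 2-byte lead. pending=1, acc=0x1C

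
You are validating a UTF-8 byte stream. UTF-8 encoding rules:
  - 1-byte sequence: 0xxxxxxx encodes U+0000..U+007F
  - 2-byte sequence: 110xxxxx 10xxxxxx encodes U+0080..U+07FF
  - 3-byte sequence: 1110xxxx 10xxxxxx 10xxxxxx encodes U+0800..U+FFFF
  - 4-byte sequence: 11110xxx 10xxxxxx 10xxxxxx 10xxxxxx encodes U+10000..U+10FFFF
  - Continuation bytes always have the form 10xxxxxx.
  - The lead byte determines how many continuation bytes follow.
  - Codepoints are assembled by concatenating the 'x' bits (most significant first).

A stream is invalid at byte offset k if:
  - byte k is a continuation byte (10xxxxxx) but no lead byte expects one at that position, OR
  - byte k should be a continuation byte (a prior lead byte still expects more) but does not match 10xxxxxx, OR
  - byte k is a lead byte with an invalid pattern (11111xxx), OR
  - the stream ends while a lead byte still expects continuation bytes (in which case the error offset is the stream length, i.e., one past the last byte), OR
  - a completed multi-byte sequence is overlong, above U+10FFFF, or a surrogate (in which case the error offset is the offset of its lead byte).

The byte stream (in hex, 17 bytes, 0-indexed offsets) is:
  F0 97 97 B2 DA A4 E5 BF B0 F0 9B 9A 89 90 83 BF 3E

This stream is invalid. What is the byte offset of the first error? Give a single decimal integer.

Byte[0]=F0: 4-byte lead, need 3 cont bytes. acc=0x0
Byte[1]=97: continuation. acc=(acc<<6)|0x17=0x17
Byte[2]=97: continuation. acc=(acc<<6)|0x17=0x5D7
Byte[3]=B2: continuation. acc=(acc<<6)|0x32=0x175F2
Completed: cp=U+175F2 (starts at byte 0)
Byte[4]=DA: 2-byte lead, need 1 cont bytes. acc=0x1A
Byte[5]=A4: continuation. acc=(acc<<6)|0x24=0x6A4
Completed: cp=U+06A4 (starts at byte 4)
Byte[6]=E5: 3-byte lead, need 2 cont bytes. acc=0x5
Byte[7]=BF: continuation. acc=(acc<<6)|0x3F=0x17F
Byte[8]=B0: continuation. acc=(acc<<6)|0x30=0x5FF0
Completed: cp=U+5FF0 (starts at byte 6)
Byte[9]=F0: 4-byte lead, need 3 cont bytes. acc=0x0
Byte[10]=9B: continuation. acc=(acc<<6)|0x1B=0x1B
Byte[11]=9A: continuation. acc=(acc<<6)|0x1A=0x6DA
Byte[12]=89: continuation. acc=(acc<<6)|0x09=0x1B689
Completed: cp=U+1B689 (starts at byte 9)
Byte[13]=90: INVALID lead byte (not 0xxx/110x/1110/11110)

Answer: 13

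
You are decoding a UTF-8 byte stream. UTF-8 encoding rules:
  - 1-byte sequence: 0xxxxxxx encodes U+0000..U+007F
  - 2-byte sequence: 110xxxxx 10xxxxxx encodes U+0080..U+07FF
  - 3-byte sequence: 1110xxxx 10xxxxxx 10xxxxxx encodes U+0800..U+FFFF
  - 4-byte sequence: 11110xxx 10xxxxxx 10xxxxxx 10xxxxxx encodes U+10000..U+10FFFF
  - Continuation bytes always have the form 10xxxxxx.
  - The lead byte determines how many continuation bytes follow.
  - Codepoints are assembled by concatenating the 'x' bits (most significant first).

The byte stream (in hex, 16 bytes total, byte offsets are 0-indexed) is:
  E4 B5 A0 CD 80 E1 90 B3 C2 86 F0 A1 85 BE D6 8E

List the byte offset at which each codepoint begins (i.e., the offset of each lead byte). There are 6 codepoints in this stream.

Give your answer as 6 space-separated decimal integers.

Answer: 0 3 5 8 10 14

Derivation:
Byte[0]=E4: 3-byte lead, need 2 cont bytes. acc=0x4
Byte[1]=B5: continuation. acc=(acc<<6)|0x35=0x135
Byte[2]=A0: continuation. acc=(acc<<6)|0x20=0x4D60
Completed: cp=U+4D60 (starts at byte 0)
Byte[3]=CD: 2-byte lead, need 1 cont bytes. acc=0xD
Byte[4]=80: continuation. acc=(acc<<6)|0x00=0x340
Completed: cp=U+0340 (starts at byte 3)
Byte[5]=E1: 3-byte lead, need 2 cont bytes. acc=0x1
Byte[6]=90: continuation. acc=(acc<<6)|0x10=0x50
Byte[7]=B3: continuation. acc=(acc<<6)|0x33=0x1433
Completed: cp=U+1433 (starts at byte 5)
Byte[8]=C2: 2-byte lead, need 1 cont bytes. acc=0x2
Byte[9]=86: continuation. acc=(acc<<6)|0x06=0x86
Completed: cp=U+0086 (starts at byte 8)
Byte[10]=F0: 4-byte lead, need 3 cont bytes. acc=0x0
Byte[11]=A1: continuation. acc=(acc<<6)|0x21=0x21
Byte[12]=85: continuation. acc=(acc<<6)|0x05=0x845
Byte[13]=BE: continuation. acc=(acc<<6)|0x3E=0x2117E
Completed: cp=U+2117E (starts at byte 10)
Byte[14]=D6: 2-byte lead, need 1 cont bytes. acc=0x16
Byte[15]=8E: continuation. acc=(acc<<6)|0x0E=0x58E
Completed: cp=U+058E (starts at byte 14)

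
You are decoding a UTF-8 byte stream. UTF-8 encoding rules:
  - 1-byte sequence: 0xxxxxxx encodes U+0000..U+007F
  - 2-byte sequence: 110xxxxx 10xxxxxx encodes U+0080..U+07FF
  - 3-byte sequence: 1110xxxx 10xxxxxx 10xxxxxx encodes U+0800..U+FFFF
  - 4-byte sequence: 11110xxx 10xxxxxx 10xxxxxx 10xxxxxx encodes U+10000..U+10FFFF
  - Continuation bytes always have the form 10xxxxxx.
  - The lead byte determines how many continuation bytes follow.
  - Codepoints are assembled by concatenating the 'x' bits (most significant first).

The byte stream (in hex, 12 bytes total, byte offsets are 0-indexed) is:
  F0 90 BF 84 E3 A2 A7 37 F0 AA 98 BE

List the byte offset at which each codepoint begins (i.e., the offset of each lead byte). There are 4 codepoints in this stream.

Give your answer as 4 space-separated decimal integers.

Byte[0]=F0: 4-byte lead, need 3 cont bytes. acc=0x0
Byte[1]=90: continuation. acc=(acc<<6)|0x10=0x10
Byte[2]=BF: continuation. acc=(acc<<6)|0x3F=0x43F
Byte[3]=84: continuation. acc=(acc<<6)|0x04=0x10FC4
Completed: cp=U+10FC4 (starts at byte 0)
Byte[4]=E3: 3-byte lead, need 2 cont bytes. acc=0x3
Byte[5]=A2: continuation. acc=(acc<<6)|0x22=0xE2
Byte[6]=A7: continuation. acc=(acc<<6)|0x27=0x38A7
Completed: cp=U+38A7 (starts at byte 4)
Byte[7]=37: 1-byte ASCII. cp=U+0037
Byte[8]=F0: 4-byte lead, need 3 cont bytes. acc=0x0
Byte[9]=AA: continuation. acc=(acc<<6)|0x2A=0x2A
Byte[10]=98: continuation. acc=(acc<<6)|0x18=0xA98
Byte[11]=BE: continuation. acc=(acc<<6)|0x3E=0x2A63E
Completed: cp=U+2A63E (starts at byte 8)

Answer: 0 4 7 8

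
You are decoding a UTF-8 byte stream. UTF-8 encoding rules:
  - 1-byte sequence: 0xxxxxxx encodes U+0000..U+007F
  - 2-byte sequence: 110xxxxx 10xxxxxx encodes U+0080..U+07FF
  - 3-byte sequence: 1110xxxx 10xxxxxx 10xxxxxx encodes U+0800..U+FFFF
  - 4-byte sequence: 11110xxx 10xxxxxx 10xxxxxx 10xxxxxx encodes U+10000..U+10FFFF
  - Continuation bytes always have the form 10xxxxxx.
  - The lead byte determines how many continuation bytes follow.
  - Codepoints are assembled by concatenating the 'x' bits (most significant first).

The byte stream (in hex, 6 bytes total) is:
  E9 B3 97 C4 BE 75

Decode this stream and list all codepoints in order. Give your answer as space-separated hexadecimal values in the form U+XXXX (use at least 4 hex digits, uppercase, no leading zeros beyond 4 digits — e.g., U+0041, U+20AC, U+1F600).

Answer: U+9CD7 U+013E U+0075

Derivation:
Byte[0]=E9: 3-byte lead, need 2 cont bytes. acc=0x9
Byte[1]=B3: continuation. acc=(acc<<6)|0x33=0x273
Byte[2]=97: continuation. acc=(acc<<6)|0x17=0x9CD7
Completed: cp=U+9CD7 (starts at byte 0)
Byte[3]=C4: 2-byte lead, need 1 cont bytes. acc=0x4
Byte[4]=BE: continuation. acc=(acc<<6)|0x3E=0x13E
Completed: cp=U+013E (starts at byte 3)
Byte[5]=75: 1-byte ASCII. cp=U+0075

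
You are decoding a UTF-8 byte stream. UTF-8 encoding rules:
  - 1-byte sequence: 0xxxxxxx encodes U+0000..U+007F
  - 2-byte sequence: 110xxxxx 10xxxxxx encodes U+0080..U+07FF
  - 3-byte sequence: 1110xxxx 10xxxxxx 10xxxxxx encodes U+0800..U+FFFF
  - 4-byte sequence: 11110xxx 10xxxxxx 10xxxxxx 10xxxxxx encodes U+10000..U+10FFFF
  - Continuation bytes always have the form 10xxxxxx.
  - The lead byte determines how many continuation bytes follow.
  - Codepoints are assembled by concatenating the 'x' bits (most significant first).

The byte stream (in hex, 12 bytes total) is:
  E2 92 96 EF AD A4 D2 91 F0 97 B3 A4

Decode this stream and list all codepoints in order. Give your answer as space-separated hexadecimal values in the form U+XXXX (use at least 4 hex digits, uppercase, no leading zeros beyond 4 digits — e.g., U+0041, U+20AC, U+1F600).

Answer: U+2496 U+FB64 U+0491 U+17CE4

Derivation:
Byte[0]=E2: 3-byte lead, need 2 cont bytes. acc=0x2
Byte[1]=92: continuation. acc=(acc<<6)|0x12=0x92
Byte[2]=96: continuation. acc=(acc<<6)|0x16=0x2496
Completed: cp=U+2496 (starts at byte 0)
Byte[3]=EF: 3-byte lead, need 2 cont bytes. acc=0xF
Byte[4]=AD: continuation. acc=(acc<<6)|0x2D=0x3ED
Byte[5]=A4: continuation. acc=(acc<<6)|0x24=0xFB64
Completed: cp=U+FB64 (starts at byte 3)
Byte[6]=D2: 2-byte lead, need 1 cont bytes. acc=0x12
Byte[7]=91: continuation. acc=(acc<<6)|0x11=0x491
Completed: cp=U+0491 (starts at byte 6)
Byte[8]=F0: 4-byte lead, need 3 cont bytes. acc=0x0
Byte[9]=97: continuation. acc=(acc<<6)|0x17=0x17
Byte[10]=B3: continuation. acc=(acc<<6)|0x33=0x5F3
Byte[11]=A4: continuation. acc=(acc<<6)|0x24=0x17CE4
Completed: cp=U+17CE4 (starts at byte 8)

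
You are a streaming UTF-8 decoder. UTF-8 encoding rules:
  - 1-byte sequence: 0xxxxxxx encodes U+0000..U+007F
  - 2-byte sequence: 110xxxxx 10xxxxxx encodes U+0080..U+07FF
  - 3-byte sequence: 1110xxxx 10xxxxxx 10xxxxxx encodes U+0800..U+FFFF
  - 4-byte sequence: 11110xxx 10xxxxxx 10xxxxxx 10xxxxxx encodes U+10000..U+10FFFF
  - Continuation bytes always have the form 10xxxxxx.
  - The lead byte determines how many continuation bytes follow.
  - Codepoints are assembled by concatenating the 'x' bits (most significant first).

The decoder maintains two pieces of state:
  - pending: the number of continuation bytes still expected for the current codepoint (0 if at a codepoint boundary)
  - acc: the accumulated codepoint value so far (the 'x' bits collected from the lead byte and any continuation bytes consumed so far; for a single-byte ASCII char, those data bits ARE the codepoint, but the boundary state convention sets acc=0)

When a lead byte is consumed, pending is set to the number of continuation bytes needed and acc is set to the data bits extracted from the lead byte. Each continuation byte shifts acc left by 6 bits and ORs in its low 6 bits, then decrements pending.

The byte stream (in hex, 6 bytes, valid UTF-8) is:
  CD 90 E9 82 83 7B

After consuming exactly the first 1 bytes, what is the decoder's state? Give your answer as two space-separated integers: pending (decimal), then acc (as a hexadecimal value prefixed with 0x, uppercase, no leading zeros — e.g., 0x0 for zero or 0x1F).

Byte[0]=CD: 2-byte lead. pending=1, acc=0xD

Answer: 1 0xD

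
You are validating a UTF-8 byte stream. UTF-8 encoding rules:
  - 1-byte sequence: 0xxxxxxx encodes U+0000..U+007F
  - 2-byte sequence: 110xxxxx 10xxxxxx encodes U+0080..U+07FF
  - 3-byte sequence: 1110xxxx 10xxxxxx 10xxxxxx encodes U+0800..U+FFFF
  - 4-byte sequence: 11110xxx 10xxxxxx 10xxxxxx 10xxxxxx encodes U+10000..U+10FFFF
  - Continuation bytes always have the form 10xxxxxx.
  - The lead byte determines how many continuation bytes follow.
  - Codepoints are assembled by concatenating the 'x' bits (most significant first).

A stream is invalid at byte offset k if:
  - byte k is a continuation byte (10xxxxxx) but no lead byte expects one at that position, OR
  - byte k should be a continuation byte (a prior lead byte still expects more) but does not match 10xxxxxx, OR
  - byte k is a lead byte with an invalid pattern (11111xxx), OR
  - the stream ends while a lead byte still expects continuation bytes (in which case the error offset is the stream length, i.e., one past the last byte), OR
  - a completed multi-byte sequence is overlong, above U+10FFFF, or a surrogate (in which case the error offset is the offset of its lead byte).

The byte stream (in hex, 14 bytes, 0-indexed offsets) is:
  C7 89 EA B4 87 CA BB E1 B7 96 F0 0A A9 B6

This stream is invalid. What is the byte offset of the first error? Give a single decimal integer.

Byte[0]=C7: 2-byte lead, need 1 cont bytes. acc=0x7
Byte[1]=89: continuation. acc=(acc<<6)|0x09=0x1C9
Completed: cp=U+01C9 (starts at byte 0)
Byte[2]=EA: 3-byte lead, need 2 cont bytes. acc=0xA
Byte[3]=B4: continuation. acc=(acc<<6)|0x34=0x2B4
Byte[4]=87: continuation. acc=(acc<<6)|0x07=0xAD07
Completed: cp=U+AD07 (starts at byte 2)
Byte[5]=CA: 2-byte lead, need 1 cont bytes. acc=0xA
Byte[6]=BB: continuation. acc=(acc<<6)|0x3B=0x2BB
Completed: cp=U+02BB (starts at byte 5)
Byte[7]=E1: 3-byte lead, need 2 cont bytes. acc=0x1
Byte[8]=B7: continuation. acc=(acc<<6)|0x37=0x77
Byte[9]=96: continuation. acc=(acc<<6)|0x16=0x1DD6
Completed: cp=U+1DD6 (starts at byte 7)
Byte[10]=F0: 4-byte lead, need 3 cont bytes. acc=0x0
Byte[11]=0A: expected 10xxxxxx continuation. INVALID

Answer: 11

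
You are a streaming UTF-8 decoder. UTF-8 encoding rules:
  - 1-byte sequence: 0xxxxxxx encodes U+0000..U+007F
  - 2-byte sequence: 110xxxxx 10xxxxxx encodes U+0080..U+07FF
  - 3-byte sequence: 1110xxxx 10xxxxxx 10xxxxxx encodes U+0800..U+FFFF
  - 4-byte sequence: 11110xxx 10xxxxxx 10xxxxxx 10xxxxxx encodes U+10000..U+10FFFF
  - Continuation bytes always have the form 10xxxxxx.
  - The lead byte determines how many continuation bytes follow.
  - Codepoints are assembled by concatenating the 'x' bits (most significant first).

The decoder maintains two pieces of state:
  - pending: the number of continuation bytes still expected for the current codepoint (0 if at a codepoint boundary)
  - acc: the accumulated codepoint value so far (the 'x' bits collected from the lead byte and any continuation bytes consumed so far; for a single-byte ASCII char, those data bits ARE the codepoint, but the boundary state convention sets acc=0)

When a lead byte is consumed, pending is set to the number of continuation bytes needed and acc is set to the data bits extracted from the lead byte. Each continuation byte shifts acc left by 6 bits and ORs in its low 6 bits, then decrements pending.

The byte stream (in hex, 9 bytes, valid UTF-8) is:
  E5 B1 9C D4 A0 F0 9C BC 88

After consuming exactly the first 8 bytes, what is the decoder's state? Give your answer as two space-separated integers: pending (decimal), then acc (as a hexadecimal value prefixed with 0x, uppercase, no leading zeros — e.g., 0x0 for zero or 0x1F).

Byte[0]=E5: 3-byte lead. pending=2, acc=0x5
Byte[1]=B1: continuation. acc=(acc<<6)|0x31=0x171, pending=1
Byte[2]=9C: continuation. acc=(acc<<6)|0x1C=0x5C5C, pending=0
Byte[3]=D4: 2-byte lead. pending=1, acc=0x14
Byte[4]=A0: continuation. acc=(acc<<6)|0x20=0x520, pending=0
Byte[5]=F0: 4-byte lead. pending=3, acc=0x0
Byte[6]=9C: continuation. acc=(acc<<6)|0x1C=0x1C, pending=2
Byte[7]=BC: continuation. acc=(acc<<6)|0x3C=0x73C, pending=1

Answer: 1 0x73C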